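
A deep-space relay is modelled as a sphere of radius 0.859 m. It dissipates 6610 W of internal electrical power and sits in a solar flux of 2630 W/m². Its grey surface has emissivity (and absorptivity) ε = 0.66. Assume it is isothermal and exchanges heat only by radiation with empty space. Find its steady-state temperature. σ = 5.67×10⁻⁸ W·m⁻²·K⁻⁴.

At steady state, absorbed solar power + internal power = radiated power.
Absorbed: α·S·A_cross = 0.66·2630·2.318 = 4024 W (cross-section πr²).
Total input = 4024 + 6610 = 10630 W.
Radiated: εσ·A_surf·T⁴ with A_surf = 4πr² = 9.272 m².
T⁴ = 10630/(0.66·5.67×10⁻⁸·9.272) = 3.065×10¹⁰ K⁴.

T ≈ 418 K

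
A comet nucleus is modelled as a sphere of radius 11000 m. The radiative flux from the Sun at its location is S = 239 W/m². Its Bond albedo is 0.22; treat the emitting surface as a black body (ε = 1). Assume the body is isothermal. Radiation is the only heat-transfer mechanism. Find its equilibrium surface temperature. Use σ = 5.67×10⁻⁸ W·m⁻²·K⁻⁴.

At equilibrium, absorbed power = emitted power.
Absorbing cross-section = πr² = 3.801×10⁸ m²; emitting surface = 4πr² = 1.521×10⁹ m² (ratio 4).
(1−a)S·A_cross = εσ·A_surf·T⁴  ⇒  T⁴ = (1−a)S/(4σ).
T⁴ = 0.780·239/(4·5.67×10⁻⁸) = 8.220×10⁸ K⁴.
T = (8.220×10⁸)^(1/4).

T ≈ 169 K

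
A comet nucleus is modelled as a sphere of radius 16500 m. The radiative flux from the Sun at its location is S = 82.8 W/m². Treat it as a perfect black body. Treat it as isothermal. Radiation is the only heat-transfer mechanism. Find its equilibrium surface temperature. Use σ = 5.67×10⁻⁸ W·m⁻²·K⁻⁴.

At equilibrium, absorbed power = emitted power.
Absorbing cross-section = πr² = 8.553×10⁸ m²; emitting surface = 4πr² = 3.421×10⁹ m² (ratio 4).
S·A_cross = εσ·A_surf·T⁴  ⇒  T⁴ = S/(4σ).
T⁴ = 1.00·82.8/(4·5.67×10⁻⁸) = 3.651×10⁸ K⁴.
T = (3.651×10⁸)^(1/4).

T ≈ 138 K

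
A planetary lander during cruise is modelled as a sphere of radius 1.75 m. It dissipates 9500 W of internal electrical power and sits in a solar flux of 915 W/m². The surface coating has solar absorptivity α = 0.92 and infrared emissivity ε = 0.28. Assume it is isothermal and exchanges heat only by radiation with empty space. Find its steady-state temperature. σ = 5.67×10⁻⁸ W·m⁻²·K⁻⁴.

At steady state, absorbed solar power + internal power = radiated power.
Absorbed: α·S·A_cross = 0.92·915·9.621 = 8099 W (cross-section πr²).
Total input = 8099 + 9500 = 17600 W.
Radiated: εσ·A_surf·T⁴ with A_surf = 4πr² = 38.48 m².
T⁴ = 17600/(0.28·5.67×10⁻⁸·38.48) = 2.880×10¹⁰ K⁴.

T ≈ 412 K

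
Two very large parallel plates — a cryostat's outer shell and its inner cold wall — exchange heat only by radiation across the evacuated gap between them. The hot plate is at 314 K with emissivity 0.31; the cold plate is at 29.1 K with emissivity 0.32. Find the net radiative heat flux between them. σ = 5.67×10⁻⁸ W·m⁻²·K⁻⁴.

q ≈ 103 W/m²

For two infinite grey parallel plates, q = σ(T₁⁴ − T₂⁴)/(1/ε₁ + 1/ε₂ − 1).
T₁⁴ − T₂⁴ = 9.721×10⁹ − 7.171×10⁵ = 9.720×10⁹ K⁴.
1/ε₁ + 1/ε₂ − 1 = 3.226 + 3.125 − 1 = 5.351.
q = 5.67×10⁻⁸ × 9.720×10⁹ / 5.351.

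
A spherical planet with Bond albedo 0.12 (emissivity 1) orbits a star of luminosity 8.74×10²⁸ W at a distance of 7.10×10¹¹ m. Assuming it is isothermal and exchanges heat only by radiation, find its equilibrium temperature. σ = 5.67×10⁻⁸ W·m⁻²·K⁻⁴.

First find the stellar flux at distance d: S = L/(4πd²) = 8.74×10²⁸/(4π·(7.10×10¹¹)²) = 13800 W/m².
For an isothermal sphere, absorbed (1−a)S·πr² = emitted σ·4πr²·T⁴, so T⁴ = (1−a)S/(4σ).
T⁴ = 0.880·13800/(4·5.67×10⁻⁸) = 5.353×10¹⁰ K⁴.

T ≈ 481 K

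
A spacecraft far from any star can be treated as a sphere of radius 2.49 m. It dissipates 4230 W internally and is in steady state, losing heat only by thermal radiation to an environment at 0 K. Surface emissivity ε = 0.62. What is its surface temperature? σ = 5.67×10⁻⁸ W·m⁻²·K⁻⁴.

T ≈ 198 K

Steady state: internal power = radiated power, P = εσA T⁴.
Radiating area A = 4πr² = 77.91 m².
T⁴ = P/(εσA) = 4230/(0.62·5.67×10⁻⁸·77.91) = 1.544×10⁹ K⁴.
T = (1.544×10⁹)^(1/4).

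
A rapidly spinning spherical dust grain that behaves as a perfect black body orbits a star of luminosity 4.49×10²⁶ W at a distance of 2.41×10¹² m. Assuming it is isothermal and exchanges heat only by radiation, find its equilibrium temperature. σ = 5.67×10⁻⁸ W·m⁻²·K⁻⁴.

First find the stellar flux at distance d: S = L/(4πd²) = 4.49×10²⁶/(4π·(2.41×10¹²)²) = 6.152 W/m².
For an isothermal sphere, absorbed (1−a)S·πr² = emitted σ·4πr²·T⁴, so T⁴ = (1−a)S/(4σ).
T⁴ = 1.00·6.152/(4·5.67×10⁻⁸) = 2.712×10⁷ K⁴.

T ≈ 72.2 K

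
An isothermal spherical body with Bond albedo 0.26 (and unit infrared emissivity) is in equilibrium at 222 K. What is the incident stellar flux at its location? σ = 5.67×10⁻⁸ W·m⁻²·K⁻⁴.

S ≈ 744 W/m²

(1−a)S·πr² = σ·4πr²·T⁴ ⇒ S = 4σT⁴/(1−a).
S = 4·5.67×10⁻⁸·2.429×10⁹/0.740.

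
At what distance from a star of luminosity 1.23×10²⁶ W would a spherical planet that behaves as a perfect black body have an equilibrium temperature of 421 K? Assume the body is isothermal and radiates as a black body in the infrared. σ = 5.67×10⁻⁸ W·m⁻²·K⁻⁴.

For an isothermal black-emitting sphere, (1−a)S·πr² = σ·4πr²·T⁴ ⇒ S = 4σT⁴/(1−a).
S = 4·5.67×10⁻⁸·(421)⁴/1.00 = 7125 W/m².
Flux falls as S = L/(4πd²), so d = √(L/(4πS)) = √(1.23×10²⁶/(4π·7125)).

d ≈ 3.71×10¹⁰ m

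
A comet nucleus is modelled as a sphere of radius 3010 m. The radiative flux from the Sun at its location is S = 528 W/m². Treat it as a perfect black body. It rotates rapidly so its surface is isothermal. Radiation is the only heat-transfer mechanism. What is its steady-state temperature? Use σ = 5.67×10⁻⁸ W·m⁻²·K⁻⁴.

At equilibrium, absorbed power = emitted power.
Absorbing cross-section = πr² = 2.846×10⁷ m²; emitting surface = 4πr² = 1.139×10⁸ m² (ratio 4).
S·A_cross = εσ·A_surf·T⁴  ⇒  T⁴ = S/(4σ).
T⁴ = 1.00·528/(4·5.67×10⁻⁸) = 2.328×10⁹ K⁴.
T = (2.328×10⁹)^(1/4).

T ≈ 220 K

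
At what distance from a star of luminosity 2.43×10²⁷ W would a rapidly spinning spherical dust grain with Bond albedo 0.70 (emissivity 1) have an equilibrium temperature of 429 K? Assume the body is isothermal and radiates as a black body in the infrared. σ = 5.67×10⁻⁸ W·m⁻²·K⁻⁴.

d ≈ 8.69×10¹⁰ m

For an isothermal black-emitting sphere, (1−a)S·πr² = σ·4πr²·T⁴ ⇒ S = 4σT⁴/(1−a).
S = 4·5.67×10⁻⁸·(429)⁴/0.300 = 25610 W/m².
Flux falls as S = L/(4πd²), so d = √(L/(4πS)) = √(2.43×10²⁷/(4π·25610)).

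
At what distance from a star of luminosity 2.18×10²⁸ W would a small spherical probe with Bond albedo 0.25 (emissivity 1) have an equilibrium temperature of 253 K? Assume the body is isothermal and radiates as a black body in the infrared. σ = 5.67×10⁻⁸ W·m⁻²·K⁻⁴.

For an isothermal black-emitting sphere, (1−a)S·πr² = σ·4πr²·T⁴ ⇒ S = 4σT⁴/(1−a).
S = 4·5.67×10⁻⁸·(253)⁴/0.750 = 1239 W/m².
Flux falls as S = L/(4πd²), so d = √(L/(4πS)) = √(2.18×10²⁸/(4π·1239)).

d ≈ 1.18×10¹² m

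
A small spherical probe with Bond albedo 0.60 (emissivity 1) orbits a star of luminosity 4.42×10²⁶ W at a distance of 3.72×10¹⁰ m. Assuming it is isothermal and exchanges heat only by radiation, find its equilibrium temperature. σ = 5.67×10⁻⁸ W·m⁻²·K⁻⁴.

First find the stellar flux at distance d: S = L/(4πd²) = 4.42×10²⁶/(4π·(3.72×10¹⁰)²) = 25420 W/m².
For an isothermal sphere, absorbed (1−a)S·πr² = emitted σ·4πr²·T⁴, so T⁴ = (1−a)S/(4σ).
T⁴ = 0.400·25420/(4·5.67×10⁻⁸) = 4.483×10¹⁰ K⁴.

T ≈ 460 K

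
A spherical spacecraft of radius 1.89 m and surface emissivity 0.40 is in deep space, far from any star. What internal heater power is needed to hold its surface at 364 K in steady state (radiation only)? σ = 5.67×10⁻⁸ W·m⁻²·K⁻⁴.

P ≈ 17900 W

P = εσ·4πr²·T⁴.
4πr² = 44.89 m²; T⁴ = 1.756×10¹⁰ K⁴.
P = 0.40·5.67×10⁻⁸·44.89·1.756×10¹⁰.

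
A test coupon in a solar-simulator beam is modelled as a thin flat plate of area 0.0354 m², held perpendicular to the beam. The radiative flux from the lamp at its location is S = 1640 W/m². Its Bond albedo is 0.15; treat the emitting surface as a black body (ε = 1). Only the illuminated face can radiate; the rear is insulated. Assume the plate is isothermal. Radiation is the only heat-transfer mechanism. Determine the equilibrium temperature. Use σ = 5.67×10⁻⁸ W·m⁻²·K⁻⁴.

At equilibrium, absorbed power = emitted power.
Absorbing cross-section = A = 0.03540 m²; emitting surface = A = 0.03540 m² (ratio 1).
(1−a)S·A_cross = εσ·A_surf·T⁴  ⇒  T⁴ = (1−a)S/(1σ).
T⁴ = 0.850·1640/(1·5.67×10⁻⁸) = 2.459×10¹⁰ K⁴.
T = (2.459×10¹⁰)^(1/4).

T ≈ 396 K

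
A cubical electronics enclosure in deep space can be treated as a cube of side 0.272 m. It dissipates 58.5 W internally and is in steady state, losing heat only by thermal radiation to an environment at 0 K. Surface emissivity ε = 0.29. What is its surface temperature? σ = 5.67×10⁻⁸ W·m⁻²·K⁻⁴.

T ≈ 299 K

Steady state: internal power = radiated power, P = εσA T⁴.
Radiating area A = 6L² = 0.4439 m².
T⁴ = P/(εσA) = 58.5/(0.29·5.67×10⁻⁸·0.4439) = 8.015×10⁹ K⁴.
T = (8.015×10⁹)^(1/4).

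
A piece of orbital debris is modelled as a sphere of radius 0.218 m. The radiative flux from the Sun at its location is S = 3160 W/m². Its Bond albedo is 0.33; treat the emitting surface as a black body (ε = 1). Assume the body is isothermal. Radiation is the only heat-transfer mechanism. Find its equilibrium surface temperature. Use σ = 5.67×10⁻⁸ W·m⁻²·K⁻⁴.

T ≈ 311 K

At equilibrium, absorbed power = emitted power.
Absorbing cross-section = πr² = 0.1493 m²; emitting surface = 4πr² = 0.5972 m² (ratio 4).
(1−a)S·A_cross = εσ·A_surf·T⁴  ⇒  T⁴ = (1−a)S/(4σ).
T⁴ = 0.670·3160/(4·5.67×10⁻⁸) = 9.335×10⁹ K⁴.
T = (9.335×10⁹)^(1/4).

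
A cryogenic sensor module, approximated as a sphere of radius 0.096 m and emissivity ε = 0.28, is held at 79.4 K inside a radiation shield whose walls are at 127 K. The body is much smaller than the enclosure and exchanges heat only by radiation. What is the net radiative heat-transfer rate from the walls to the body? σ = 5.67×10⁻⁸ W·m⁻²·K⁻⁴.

P_net ≈ 0.405 W

For a small grey body in a large enclosure: P_net = εσA(T_body⁴ − T_wall⁴).
A = 4πr² = 0.1158 m²; T_body⁴ − T_wall⁴ = 3.974×10⁷ − 2.601×10⁸ = -2.204×10⁸ K⁴.
|P_net| = 0.28·5.67×10⁻⁸·0.1158·2.204×10⁸.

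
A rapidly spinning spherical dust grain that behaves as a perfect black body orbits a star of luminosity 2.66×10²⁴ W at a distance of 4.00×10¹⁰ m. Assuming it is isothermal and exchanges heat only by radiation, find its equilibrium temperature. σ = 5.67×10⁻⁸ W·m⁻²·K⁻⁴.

T ≈ 155 K

First find the stellar flux at distance d: S = L/(4πd²) = 2.66×10²⁴/(4π·(4.00×10¹⁰)²) = 132.3 W/m².
For an isothermal sphere, absorbed (1−a)S·πr² = emitted σ·4πr²·T⁴, so T⁴ = (1−a)S/(4σ).
T⁴ = 1.00·132.3/(4·5.67×10⁻⁸) = 5.833×10⁸ K⁴.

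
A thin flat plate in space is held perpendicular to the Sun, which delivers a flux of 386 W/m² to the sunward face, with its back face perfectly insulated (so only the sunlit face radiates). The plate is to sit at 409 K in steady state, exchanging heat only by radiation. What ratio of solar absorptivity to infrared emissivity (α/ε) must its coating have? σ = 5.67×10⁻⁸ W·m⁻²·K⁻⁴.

Balance: αS·A = εσ·1A·T⁴ ⇒ α/ε = σT⁴/S.
α/ε = 5.67×10⁻⁸·(409)⁴/386 = 5.67×10⁻⁸·2.798×10¹⁰/386.

α/ε ≈ 4.11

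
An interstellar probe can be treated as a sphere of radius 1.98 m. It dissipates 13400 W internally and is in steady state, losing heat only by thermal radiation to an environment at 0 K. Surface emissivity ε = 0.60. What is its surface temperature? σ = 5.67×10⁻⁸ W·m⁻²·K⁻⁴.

T ≈ 299 K

Steady state: internal power = radiated power, P = εσA T⁴.
Radiating area A = 4πr² = 49.27 m².
T⁴ = P/(εσA) = 13400/(0.60·5.67×10⁻⁸·49.27) = 7.995×10⁹ K⁴.
T = (7.995×10⁹)^(1/4).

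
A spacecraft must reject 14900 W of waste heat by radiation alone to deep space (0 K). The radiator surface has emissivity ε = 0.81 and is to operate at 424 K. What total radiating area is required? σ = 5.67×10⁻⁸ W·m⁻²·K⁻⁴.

A ≈ 10.0 m²

P = εσA T⁴ ⇒ A = P/(εσT⁴).
T⁴ = 3.232×10¹⁰ K⁴.
A = 14900/(0.81 × 5.67×10⁻⁸ × 3.232×10¹⁰).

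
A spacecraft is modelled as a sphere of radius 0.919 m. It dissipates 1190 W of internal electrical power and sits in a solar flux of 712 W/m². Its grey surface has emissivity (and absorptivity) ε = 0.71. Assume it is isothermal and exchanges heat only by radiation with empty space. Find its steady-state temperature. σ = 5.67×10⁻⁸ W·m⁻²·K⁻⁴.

At steady state, absorbed solar power + internal power = radiated power.
Absorbed: α·S·A_cross = 0.71·712·2.653 = 1341 W (cross-section πr²).
Total input = 1341 + 1190 = 2531 W.
Radiated: εσ·A_surf·T⁴ with A_surf = 4πr² = 10.61 m².
T⁴ = 2531/(0.71·5.67×10⁻⁸·10.61) = 5.925×10⁹ K⁴.

T ≈ 277 K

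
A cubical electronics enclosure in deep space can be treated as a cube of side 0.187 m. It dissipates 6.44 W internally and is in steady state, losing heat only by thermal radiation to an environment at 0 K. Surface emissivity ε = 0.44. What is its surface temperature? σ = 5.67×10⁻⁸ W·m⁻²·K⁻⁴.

T ≈ 187 K

Steady state: internal power = radiated power, P = εσA T⁴.
Radiating area A = 6L² = 0.2098 m².
T⁴ = P/(εσA) = 6.44/(0.44·5.67×10⁻⁸·0.2098) = 1.230×10⁹ K⁴.
T = (1.230×10⁹)^(1/4).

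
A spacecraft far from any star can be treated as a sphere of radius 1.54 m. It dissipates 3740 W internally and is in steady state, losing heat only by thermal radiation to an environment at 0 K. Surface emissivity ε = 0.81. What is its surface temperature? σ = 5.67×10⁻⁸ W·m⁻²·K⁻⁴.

T ≈ 229 K

Steady state: internal power = radiated power, P = εσA T⁴.
Radiating area A = 4πr² = 29.80 m².
T⁴ = P/(εσA) = 3740/(0.81·5.67×10⁻⁸·29.80) = 2.732×10⁹ K⁴.
T = (2.732×10⁹)^(1/4).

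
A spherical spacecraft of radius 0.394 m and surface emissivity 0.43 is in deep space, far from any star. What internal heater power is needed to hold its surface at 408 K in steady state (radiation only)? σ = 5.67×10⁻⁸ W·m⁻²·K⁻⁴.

P ≈ 1320 W

P = εσ·4πr²·T⁴.
4πr² = 1.951 m²; T⁴ = 2.771×10¹⁰ K⁴.
P = 0.43·5.67×10⁻⁸·1.951·2.771×10¹⁰.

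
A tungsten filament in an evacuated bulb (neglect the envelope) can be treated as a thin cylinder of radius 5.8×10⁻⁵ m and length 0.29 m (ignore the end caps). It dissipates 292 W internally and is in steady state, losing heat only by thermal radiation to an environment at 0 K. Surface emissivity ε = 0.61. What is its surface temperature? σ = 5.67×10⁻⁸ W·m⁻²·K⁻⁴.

Steady state: internal power = radiated power, P = εσA T⁴.
Radiating area A = 2πrL = 1.057×10⁻⁴ m².
T⁴ = P/(εσA) = 292/(0.61·5.67×10⁻⁸·1.057×10⁻⁴) = 7.988×10¹³ K⁴.
T = (7.988×10¹³)^(1/4).

T ≈ 2990 K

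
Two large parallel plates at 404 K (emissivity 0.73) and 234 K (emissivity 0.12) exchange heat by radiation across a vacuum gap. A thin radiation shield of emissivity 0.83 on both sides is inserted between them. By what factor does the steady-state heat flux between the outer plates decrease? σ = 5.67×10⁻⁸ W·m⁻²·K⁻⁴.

factor ≈ 1.16

Without shield: q₀ = σΔ(T⁴)/(1/ε₁+1/ε₂−1) with denominator 8.703.
With shield the two gaps are in series; the resistances add: (1/ε₁+1/ε_s−1)+(1/ε_s+1/ε₂−1) = 1.575+8.538 = 10.11.
Heat-flux ratio q₀/q = 10.11/8.703.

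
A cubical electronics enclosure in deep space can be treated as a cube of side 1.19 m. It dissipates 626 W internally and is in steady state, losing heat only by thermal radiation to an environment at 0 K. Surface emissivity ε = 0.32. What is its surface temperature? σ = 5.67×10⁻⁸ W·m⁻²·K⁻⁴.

T ≈ 252 K

Steady state: internal power = radiated power, P = εσA T⁴.
Radiating area A = 6L² = 8.497 m².
T⁴ = P/(εσA) = 626/(0.32·5.67×10⁻⁸·8.497) = 4.061×10⁹ K⁴.
T = (4.061×10⁹)^(1/4).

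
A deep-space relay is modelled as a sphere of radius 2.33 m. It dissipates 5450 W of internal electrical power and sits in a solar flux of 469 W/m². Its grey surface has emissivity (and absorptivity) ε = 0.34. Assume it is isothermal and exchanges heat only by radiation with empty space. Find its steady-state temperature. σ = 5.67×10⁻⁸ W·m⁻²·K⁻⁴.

T ≈ 281 K

At steady state, absorbed solar power + internal power = radiated power.
Absorbed: α·S·A_cross = 0.34·469·17.06 = 2720 W (cross-section πr²).
Total input = 2720 + 5450 = 8170 W.
Radiated: εσ·A_surf·T⁴ with A_surf = 4πr² = 68.22 m².
T⁴ = 8170/(0.34·5.67×10⁻⁸·68.22) = 6.212×10⁹ K⁴.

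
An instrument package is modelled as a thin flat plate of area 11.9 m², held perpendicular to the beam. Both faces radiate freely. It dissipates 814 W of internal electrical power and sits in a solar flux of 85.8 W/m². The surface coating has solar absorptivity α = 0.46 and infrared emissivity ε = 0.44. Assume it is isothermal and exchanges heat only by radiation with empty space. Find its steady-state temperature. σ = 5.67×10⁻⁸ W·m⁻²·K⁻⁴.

T ≈ 216 K

At steady state, absorbed solar power + internal power = radiated power.
Absorbed: α·S·A_cross = 0.46·85.8·11.90 = 469.7 W (cross-section A).
Total input = 469.7 + 814 = 1284 W.
Radiated: εσ·A_surf·T⁴ with A_surf = 2A = 23.80 m².
T⁴ = 1284/(0.44·5.67×10⁻⁸·23.80) = 2.162×10⁹ K⁴.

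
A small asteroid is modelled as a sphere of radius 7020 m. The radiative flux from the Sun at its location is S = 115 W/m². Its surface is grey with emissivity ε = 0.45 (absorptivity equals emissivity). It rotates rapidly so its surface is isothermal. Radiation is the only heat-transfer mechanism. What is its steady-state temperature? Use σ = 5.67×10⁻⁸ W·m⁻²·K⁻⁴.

At equilibrium, absorbed power = emitted power.
Absorbing cross-section = πr² = 1.548×10⁸ m²; emitting surface = 4πr² = 6.193×10⁸ m² (ratio 4).
εS·A_cross = εσ·A_surf·T⁴  ⇒  T⁴ = S/(4σ)   (ε cancels).
T⁴ = 115/(4·5.67×10⁻⁸) = 5.071×10⁸ K⁴.
T = (5.071×10⁸)^(1/4).

T ≈ 150 K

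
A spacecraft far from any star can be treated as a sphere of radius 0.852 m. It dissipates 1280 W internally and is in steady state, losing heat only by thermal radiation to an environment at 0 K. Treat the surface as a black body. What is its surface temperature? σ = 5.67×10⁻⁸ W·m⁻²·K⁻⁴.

T ≈ 223 K

Steady state: internal power = radiated power, P = εσA T⁴.
Radiating area A = 4πr² = 9.122 m².
T⁴ = P/(εσA) = 1280/(1.0·5.67×10⁻⁸·9.122) = 2.475×10⁹ K⁴.
T = (2.475×10⁹)^(1/4).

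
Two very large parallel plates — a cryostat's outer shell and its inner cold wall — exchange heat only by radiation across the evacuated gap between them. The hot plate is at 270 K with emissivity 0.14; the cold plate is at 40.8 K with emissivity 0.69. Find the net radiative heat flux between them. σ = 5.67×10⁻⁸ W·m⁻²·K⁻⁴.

q ≈ 39.7 W/m²

For two infinite grey parallel plates, q = σ(T₁⁴ − T₂⁴)/(1/ε₁ + 1/ε₂ − 1).
T₁⁴ − T₂⁴ = 5.314×10⁹ − 2.771×10⁶ = 5.312×10⁹ K⁴.
1/ε₁ + 1/ε₂ − 1 = 7.143 + 1.449 − 1 = 7.592.
q = 5.67×10⁻⁸ × 5.312×10⁹ / 7.592.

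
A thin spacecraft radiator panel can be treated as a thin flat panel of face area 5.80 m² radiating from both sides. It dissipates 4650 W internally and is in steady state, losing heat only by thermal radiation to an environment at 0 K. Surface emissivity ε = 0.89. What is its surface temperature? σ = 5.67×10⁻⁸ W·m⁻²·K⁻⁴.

T ≈ 299 K

Steady state: internal power = radiated power, P = εσA T⁴.
Radiating area A = 2·5.80 = 11.60 m².
T⁴ = P/(εσA) = 4650/(0.89·5.67×10⁻⁸·11.60) = 7.944×10⁹ K⁴.
T = (7.944×10⁹)^(1/4).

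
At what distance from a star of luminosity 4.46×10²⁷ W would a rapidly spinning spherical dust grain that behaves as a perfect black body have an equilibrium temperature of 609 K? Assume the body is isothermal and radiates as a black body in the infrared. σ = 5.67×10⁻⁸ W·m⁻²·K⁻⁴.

For an isothermal black-emitting sphere, (1−a)S·πr² = σ·4πr²·T⁴ ⇒ S = 4σT⁴/(1−a).
S = 4·5.67×10⁻⁸·(609)⁴/1.00 = 31200 W/m².
Flux falls as S = L/(4πd²), so d = √(L/(4πS)) = √(4.46×10²⁷/(4π·31200)).

d ≈ 1.07×10¹¹ m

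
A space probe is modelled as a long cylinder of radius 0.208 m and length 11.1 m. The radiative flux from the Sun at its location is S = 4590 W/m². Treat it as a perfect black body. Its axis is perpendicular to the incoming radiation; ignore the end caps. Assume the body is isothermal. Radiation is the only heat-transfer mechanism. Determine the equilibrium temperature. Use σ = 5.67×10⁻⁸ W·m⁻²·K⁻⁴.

T ≈ 401 K

At equilibrium, absorbed power = emitted power.
Absorbing cross-section = 2rL = 4.618 m²; emitting surface = 2πrL = 14.51 m² (ratio π).
S·A_cross = εσ·A_surf·T⁴  ⇒  T⁴ = S/(πσ).
T⁴ = 1.00·4590/(π·5.67×10⁻⁸) = 2.577×10¹⁰ K⁴.
T = (2.577×10¹⁰)^(1/4).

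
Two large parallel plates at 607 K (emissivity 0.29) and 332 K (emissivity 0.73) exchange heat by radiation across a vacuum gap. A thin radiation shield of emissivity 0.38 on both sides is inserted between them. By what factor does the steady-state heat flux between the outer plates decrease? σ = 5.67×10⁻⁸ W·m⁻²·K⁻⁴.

Without shield: q₀ = σΔ(T⁴)/(1/ε₁+1/ε₂−1) with denominator 3.818.
With shield the two gaps are in series; the resistances add: (1/ε₁+1/ε_s−1)+(1/ε_s+1/ε₂−1) = 5.080+3.001 = 8.081.
Heat-flux ratio q₀/q = 8.081/3.818.

factor ≈ 2.12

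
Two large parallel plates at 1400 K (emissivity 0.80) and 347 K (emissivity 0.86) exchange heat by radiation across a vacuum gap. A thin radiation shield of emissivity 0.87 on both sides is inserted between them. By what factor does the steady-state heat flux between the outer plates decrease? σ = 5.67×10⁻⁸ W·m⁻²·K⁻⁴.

Without shield: q₀ = σΔ(T⁴)/(1/ε₁+1/ε₂−1) with denominator 1.413.
With shield the two gaps are in series; the resistances add: (1/ε₁+1/ε_s−1)+(1/ε_s+1/ε₂−1) = 1.399+1.312 = 2.712.
Heat-flux ratio q₀/q = 2.712/1.413.

factor ≈ 1.92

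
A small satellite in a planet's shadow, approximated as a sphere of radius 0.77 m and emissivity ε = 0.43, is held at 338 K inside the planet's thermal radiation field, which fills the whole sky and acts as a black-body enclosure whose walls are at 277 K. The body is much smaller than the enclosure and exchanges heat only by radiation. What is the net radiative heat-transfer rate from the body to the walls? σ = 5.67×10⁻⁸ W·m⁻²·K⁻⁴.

P_net ≈ 1300 W

For a small grey body in a large enclosure: P_net = εσA(T_body⁴ − T_wall⁴).
A = 4πr² = 7.451 m²; T_body⁴ − T_wall⁴ = 1.305×10¹⁰ − 5.887×10⁹ = 7.164×10⁹ K⁴.
|P_net| = 0.43·5.67×10⁻⁸·7.451·7.164×10⁹.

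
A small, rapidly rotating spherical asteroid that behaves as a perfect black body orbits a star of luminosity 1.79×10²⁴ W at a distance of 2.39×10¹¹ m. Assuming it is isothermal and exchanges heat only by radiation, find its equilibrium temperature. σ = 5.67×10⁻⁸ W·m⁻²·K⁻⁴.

First find the stellar flux at distance d: S = L/(4πd²) = 1.79×10²⁴/(4π·(2.39×10¹¹)²) = 2.494 W/m².
For an isothermal sphere, absorbed (1−a)S·πr² = emitted σ·4πr²·T⁴, so T⁴ = (1−a)S/(4σ).
T⁴ = 1.00·2.494/(4·5.67×10⁻⁸) = 1.100×10⁷ K⁴.

T ≈ 57.6 K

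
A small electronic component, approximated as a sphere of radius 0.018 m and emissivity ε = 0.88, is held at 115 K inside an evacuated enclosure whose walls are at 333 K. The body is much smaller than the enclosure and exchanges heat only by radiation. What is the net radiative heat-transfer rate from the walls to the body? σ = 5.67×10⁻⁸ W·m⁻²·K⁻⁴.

P_net ≈ 2.46 W

For a small grey body in a large enclosure: P_net = εσA(T_body⁴ − T_wall⁴).
A = 4πr² = 0.004072 m²; T_body⁴ − T_wall⁴ = 1.749×10⁸ − 1.230×10¹⁰ = -1.212×10¹⁰ K⁴.
|P_net| = 0.88·5.67×10⁻⁸·0.004072·1.212×10¹⁰.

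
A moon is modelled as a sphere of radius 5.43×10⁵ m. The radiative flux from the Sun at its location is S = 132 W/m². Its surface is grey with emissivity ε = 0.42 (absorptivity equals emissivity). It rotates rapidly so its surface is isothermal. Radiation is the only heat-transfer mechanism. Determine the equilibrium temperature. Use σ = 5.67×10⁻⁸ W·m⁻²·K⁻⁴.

At equilibrium, absorbed power = emitted power.
Absorbing cross-section = πr² = 9.263×10¹¹ m²; emitting surface = 4πr² = 3.705×10¹² m² (ratio 4).
εS·A_cross = εσ·A_surf·T⁴  ⇒  T⁴ = S/(4σ)   (ε cancels).
T⁴ = 132/(4·5.67×10⁻⁸) = 5.820×10⁸ K⁴.
T = (5.820×10⁸)^(1/4).

T ≈ 155 K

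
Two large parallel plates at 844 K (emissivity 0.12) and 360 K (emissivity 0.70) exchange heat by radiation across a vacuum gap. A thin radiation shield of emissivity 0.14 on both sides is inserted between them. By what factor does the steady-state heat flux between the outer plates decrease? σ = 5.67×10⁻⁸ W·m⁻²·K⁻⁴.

factor ≈ 2.52

Without shield: q₀ = σΔ(T⁴)/(1/ε₁+1/ε₂−1) with denominator 8.762.
With shield the two gaps are in series; the resistances add: (1/ε₁+1/ε_s−1)+(1/ε_s+1/ε₂−1) = 14.48+7.571 = 22.05.
Heat-flux ratio q₀/q = 22.05/8.762.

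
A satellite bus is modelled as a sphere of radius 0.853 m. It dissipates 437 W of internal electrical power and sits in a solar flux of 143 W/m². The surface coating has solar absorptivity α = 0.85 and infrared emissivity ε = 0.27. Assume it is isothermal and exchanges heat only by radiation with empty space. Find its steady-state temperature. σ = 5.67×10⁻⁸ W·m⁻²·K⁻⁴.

At steady state, absorbed solar power + internal power = radiated power.
Absorbed: α·S·A_cross = 0.85·143·2.286 = 277.8 W (cross-section πr²).
Total input = 277.8 + 437 = 714.8 W.
Radiated: εσ·A_surf·T⁴ with A_surf = 4πr² = 9.143 m².
T⁴ = 714.8/(0.27·5.67×10⁻⁸·9.143) = 5.107×10⁹ K⁴.

T ≈ 267 K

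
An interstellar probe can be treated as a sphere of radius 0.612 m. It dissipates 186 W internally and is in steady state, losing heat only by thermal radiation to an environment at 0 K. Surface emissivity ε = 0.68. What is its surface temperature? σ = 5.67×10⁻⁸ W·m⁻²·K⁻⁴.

T ≈ 179 K

Steady state: internal power = radiated power, P = εσA T⁴.
Radiating area A = 4πr² = 4.707 m².
T⁴ = P/(εσA) = 186/(0.68·5.67×10⁻⁸·4.707) = 1.025×10⁹ K⁴.
T = (1.025×10⁹)^(1/4).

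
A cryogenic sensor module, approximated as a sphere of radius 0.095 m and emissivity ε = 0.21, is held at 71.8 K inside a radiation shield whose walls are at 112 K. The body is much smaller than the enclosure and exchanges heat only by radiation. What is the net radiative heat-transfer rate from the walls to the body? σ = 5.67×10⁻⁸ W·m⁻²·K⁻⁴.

P_net ≈ 0.177 W

For a small grey body in a large enclosure: P_net = εσA(T_body⁴ − T_wall⁴).
A = 4πr² = 0.1134 m²; T_body⁴ − T_wall⁴ = 2.658×10⁷ − 1.574×10⁸ = -1.308×10⁸ K⁴.
|P_net| = 0.21·5.67×10⁻⁸·0.1134·1.308×10⁸.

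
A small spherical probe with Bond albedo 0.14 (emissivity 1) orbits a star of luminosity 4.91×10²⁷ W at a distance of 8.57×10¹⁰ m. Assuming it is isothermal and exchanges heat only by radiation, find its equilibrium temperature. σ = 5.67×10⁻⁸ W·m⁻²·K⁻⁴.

T ≈ 670 K

First find the stellar flux at distance d: S = L/(4πd²) = 4.91×10²⁷/(4π·(8.57×10¹⁰)²) = 53200 W/m².
For an isothermal sphere, absorbed (1−a)S·πr² = emitted σ·4πr²·T⁴, so T⁴ = (1−a)S/(4σ).
T⁴ = 0.860·53200/(4·5.67×10⁻⁸) = 2.017×10¹¹ K⁴.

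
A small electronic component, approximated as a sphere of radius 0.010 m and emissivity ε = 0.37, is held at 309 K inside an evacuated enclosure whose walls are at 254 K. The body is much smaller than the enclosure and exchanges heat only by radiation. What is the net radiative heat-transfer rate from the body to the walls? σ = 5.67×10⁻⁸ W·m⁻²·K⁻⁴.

For a small grey body in a large enclosure: P_net = εσA(T_body⁴ − T_wall⁴).
A = 4πr² = 0.001257 m²; T_body⁴ − T_wall⁴ = 9.117×10⁹ − 4.162×10⁹ = 4.954×10⁹ K⁴.
|P_net| = 0.37·5.67×10⁻⁸·0.001257·4.954×10⁹.

P_net ≈ 0.131 W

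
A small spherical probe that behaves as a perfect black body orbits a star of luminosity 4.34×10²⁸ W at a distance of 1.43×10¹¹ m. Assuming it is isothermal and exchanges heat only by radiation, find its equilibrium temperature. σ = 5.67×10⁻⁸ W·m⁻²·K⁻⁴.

First find the stellar flux at distance d: S = L/(4πd²) = 4.34×10²⁸/(4π·(1.43×10¹¹)²) = 1.689×10⁵ W/m².
For an isothermal sphere, absorbed (1−a)S·πr² = emitted σ·4πr²·T⁴, so T⁴ = (1−a)S/(4σ).
T⁴ = 1.00·1.689×10⁵/(4·5.67×10⁻⁸) = 7.447×10¹¹ K⁴.

T ≈ 929 K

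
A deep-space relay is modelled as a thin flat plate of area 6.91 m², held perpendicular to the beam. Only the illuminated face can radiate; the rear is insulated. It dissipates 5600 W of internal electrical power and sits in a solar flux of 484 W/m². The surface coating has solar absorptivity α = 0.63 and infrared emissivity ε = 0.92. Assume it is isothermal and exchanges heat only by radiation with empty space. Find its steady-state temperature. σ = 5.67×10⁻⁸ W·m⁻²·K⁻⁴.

T ≈ 382 K

At steady state, absorbed solar power + internal power = radiated power.
Absorbed: α·S·A_cross = 0.63·484·6.910 = 2107 W (cross-section A).
Total input = 2107 + 5600 = 7707 W.
Radiated: εσ·A_surf·T⁴ with A_surf = A = 6.910 m².
T⁴ = 7707/(0.92·5.67×10⁻⁸·6.910) = 2.138×10¹⁰ K⁴.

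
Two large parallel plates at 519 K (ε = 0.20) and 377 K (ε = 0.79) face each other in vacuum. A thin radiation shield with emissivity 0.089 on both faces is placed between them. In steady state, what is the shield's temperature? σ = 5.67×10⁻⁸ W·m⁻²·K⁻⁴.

In steady state the net flux on the hot side equals that on the cold side.
σ(T₁⁴−T_s⁴)/D₁ = σ(T_s⁴−T₂⁴)/D₂, with D₁ = 1/ε₁+1/ε_s−1 = 15.24, D₂ = 1/ε_s+1/ε₂−1 = 11.50.
Solve for T_s⁴: T_s⁴ = (D₂·T₁⁴ + D₁·T₂⁴)/(D₁+D₂) = 4.272×10¹⁰ K⁴.

T_s ≈ 455 K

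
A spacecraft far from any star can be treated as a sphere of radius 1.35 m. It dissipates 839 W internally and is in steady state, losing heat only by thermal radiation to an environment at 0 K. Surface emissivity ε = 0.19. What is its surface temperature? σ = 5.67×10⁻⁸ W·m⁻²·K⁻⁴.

Steady state: internal power = radiated power, P = εσA T⁴.
Radiating area A = 4πr² = 22.90 m².
T⁴ = P/(εσA) = 839/(0.19·5.67×10⁻⁸·22.90) = 3.401×10⁹ K⁴.
T = (3.401×10⁹)^(1/4).

T ≈ 241 K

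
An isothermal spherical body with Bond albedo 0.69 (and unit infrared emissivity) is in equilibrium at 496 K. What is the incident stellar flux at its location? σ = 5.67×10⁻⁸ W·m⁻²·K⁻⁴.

S ≈ 44300 W/m²

(1−a)S·πr² = σ·4πr²·T⁴ ⇒ S = 4σT⁴/(1−a).
S = 4·5.67×10⁻⁸·6.052×10¹⁰/0.310.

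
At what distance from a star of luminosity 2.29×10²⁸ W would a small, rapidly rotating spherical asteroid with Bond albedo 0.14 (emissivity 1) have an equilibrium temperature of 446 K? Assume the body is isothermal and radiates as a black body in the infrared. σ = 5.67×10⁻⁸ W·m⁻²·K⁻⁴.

d ≈ 4.18×10¹¹ m

For an isothermal black-emitting sphere, (1−a)S·πr² = σ·4πr²·T⁴ ⇒ S = 4σT⁴/(1−a).
S = 4·5.67×10⁻⁸·(446)⁴/0.860 = 10430 W/m².
Flux falls as S = L/(4πd²), so d = √(L/(4πS)) = √(2.29×10²⁸/(4π·10430)).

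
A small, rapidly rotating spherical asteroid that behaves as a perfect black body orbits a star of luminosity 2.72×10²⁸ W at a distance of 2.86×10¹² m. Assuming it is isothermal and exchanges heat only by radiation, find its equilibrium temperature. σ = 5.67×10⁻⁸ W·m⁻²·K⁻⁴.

First find the stellar flux at distance d: S = L/(4πd²) = 2.72×10²⁸/(4π·(2.86×10¹²)²) = 264.6 W/m².
For an isothermal sphere, absorbed (1−a)S·πr² = emitted σ·4πr²·T⁴, so T⁴ = (1−a)S/(4σ).
T⁴ = 1.00·264.6/(4·5.67×10⁻⁸) = 1.167×10⁹ K⁴.

T ≈ 185 K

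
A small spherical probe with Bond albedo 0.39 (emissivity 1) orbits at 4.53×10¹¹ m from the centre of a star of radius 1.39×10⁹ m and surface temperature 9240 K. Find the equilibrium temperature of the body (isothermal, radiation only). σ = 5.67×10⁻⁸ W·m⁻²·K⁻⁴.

T ≈ 320 K

The star's surface emits σT_*⁴; at distance d the flux is S = σT_*⁴(R_*/d)².
S = 5.67×10⁻⁸·(9240)⁴·(1.39×10⁹/4.53×10¹¹)² = 3891 W/m².
For an isothermal sphere T⁴ = (1−a)S/(4σ) = 1.047×10¹⁰ K⁴.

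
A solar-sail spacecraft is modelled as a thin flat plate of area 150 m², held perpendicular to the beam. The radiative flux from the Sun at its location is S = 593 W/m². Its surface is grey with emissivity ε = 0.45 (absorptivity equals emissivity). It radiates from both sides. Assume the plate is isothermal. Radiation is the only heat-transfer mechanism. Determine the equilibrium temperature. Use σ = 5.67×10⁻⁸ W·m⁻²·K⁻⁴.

At equilibrium, absorbed power = emitted power.
Absorbing cross-section = A = 150.0 m²; emitting surface = 2A = 300.0 m² (ratio 2).
εS·A_cross = εσ·A_surf·T⁴  ⇒  T⁴ = S/(2σ)   (ε cancels).
T⁴ = 593/(2·5.67×10⁻⁸) = 5.229×10⁹ K⁴.
T = (5.229×10⁹)^(1/4).

T ≈ 269 K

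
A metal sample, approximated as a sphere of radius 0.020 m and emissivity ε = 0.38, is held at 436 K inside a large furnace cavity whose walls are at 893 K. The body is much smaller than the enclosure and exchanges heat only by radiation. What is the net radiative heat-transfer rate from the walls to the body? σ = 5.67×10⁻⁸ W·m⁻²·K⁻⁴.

P_net ≈ 65.0 W

For a small grey body in a large enclosure: P_net = εσA(T_body⁴ − T_wall⁴).
A = 4πr² = 0.005027 m²; T_body⁴ − T_wall⁴ = 3.614×10¹⁰ − 6.359×10¹¹ = -5.998×10¹¹ K⁴.
|P_net| = 0.38·5.67×10⁻⁸·0.005027·5.998×10¹¹.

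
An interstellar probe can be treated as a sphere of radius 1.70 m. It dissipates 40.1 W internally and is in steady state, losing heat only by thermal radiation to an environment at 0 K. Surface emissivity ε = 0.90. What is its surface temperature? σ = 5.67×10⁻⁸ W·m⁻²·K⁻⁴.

Steady state: internal power = radiated power, P = εσA T⁴.
Radiating area A = 4πr² = 36.32 m².
T⁴ = P/(εσA) = 40.1/(0.90·5.67×10⁻⁸·36.32) = 2.164×10⁷ K⁴.
T = (2.164×10⁷)^(1/4).

T ≈ 68.2 K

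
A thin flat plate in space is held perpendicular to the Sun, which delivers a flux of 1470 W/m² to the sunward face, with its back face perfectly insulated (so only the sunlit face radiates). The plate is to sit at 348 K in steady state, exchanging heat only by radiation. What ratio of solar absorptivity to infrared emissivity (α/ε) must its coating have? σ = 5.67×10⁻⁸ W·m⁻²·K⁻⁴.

α/ε ≈ 0.566

Balance: αS·A = εσ·1A·T⁴ ⇒ α/ε = σT⁴/S.
α/ε = 5.67×10⁻⁸·(348)⁴/1470 = 5.67×10⁻⁸·1.467×10¹⁰/1470.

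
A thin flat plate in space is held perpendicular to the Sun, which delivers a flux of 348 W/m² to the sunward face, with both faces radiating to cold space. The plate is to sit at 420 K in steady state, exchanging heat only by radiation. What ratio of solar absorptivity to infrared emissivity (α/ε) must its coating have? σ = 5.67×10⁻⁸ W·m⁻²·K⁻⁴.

Balance: αS·A = εσ·2A·T⁴ ⇒ α/ε = 2σT⁴/S.
α/ε = 2·5.67×10⁻⁸·(420)⁴/348 = 2·5.67×10⁻⁸·3.112×10¹⁰/348.

α/ε ≈ 10.1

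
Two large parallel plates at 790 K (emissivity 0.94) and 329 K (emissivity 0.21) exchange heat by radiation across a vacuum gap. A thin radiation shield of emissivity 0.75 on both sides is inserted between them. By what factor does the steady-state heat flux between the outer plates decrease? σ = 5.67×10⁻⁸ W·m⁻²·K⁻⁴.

factor ≈ 1.35

Without shield: q₀ = σΔ(T⁴)/(1/ε₁+1/ε₂−1) with denominator 4.826.
With shield the two gaps are in series; the resistances add: (1/ε₁+1/ε_s−1)+(1/ε_s+1/ε₂−1) = 1.397+5.095 = 6.492.
Heat-flux ratio q₀/q = 6.492/4.826.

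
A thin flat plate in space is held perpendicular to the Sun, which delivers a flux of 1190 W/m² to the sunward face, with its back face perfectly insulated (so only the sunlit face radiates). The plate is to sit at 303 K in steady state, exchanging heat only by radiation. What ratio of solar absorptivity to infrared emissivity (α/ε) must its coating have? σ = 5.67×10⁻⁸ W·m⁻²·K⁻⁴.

Balance: αS·A = εσ·1A·T⁴ ⇒ α/ε = σT⁴/S.
α/ε = 5.67×10⁻⁸·(303)⁴/1190 = 5.67×10⁻⁸·8.429×10⁹/1190.

α/ε ≈ 0.402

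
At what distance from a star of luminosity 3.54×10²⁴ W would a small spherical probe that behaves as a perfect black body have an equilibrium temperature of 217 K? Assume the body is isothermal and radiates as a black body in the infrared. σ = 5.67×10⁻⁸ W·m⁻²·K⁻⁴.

d ≈ 2.37×10¹⁰ m

For an isothermal black-emitting sphere, (1−a)S·πr² = σ·4πr²·T⁴ ⇒ S = 4σT⁴/(1−a).
S = 4·5.67×10⁻⁸·(217)⁴/1.00 = 502.9 W/m².
Flux falls as S = L/(4πd²), so d = √(L/(4πS)) = √(3.54×10²⁴/(4π·502.9)).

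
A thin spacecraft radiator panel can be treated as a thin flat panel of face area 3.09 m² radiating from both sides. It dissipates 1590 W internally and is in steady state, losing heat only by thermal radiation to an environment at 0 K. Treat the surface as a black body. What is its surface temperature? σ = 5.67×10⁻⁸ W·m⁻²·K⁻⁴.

Steady state: internal power = radiated power, P = εσA T⁴.
Radiating area A = 2·3.09 = 6.180 m².
T⁴ = P/(εσA) = 1590/(1.0·5.67×10⁻⁸·6.180) = 4.538×10⁹ K⁴.
T = (4.538×10⁹)^(1/4).

T ≈ 260 K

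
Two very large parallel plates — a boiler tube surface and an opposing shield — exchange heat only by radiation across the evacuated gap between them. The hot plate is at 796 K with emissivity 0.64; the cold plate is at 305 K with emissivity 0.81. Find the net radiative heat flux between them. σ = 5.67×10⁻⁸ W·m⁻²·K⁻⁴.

q ≈ 12400 W/m²

For two infinite grey parallel plates, q = σ(T₁⁴ − T₂⁴)/(1/ε₁ + 1/ε₂ − 1).
T₁⁴ − T₂⁴ = 4.015×10¹¹ − 8.654×10⁹ = 3.928×10¹¹ K⁴.
1/ε₁ + 1/ε₂ − 1 = 1.562 + 1.235 − 1 = 1.797.
q = 5.67×10⁻⁸ × 3.928×10¹¹ / 1.797.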